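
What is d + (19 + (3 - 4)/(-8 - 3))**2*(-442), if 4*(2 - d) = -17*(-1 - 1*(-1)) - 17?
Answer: -77965775/484 ≈ -1.6109e+5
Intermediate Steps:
d = 25/4 (d = 2 - (-17*(-1 - 1*(-1)) - 17)/4 = 2 - (-17*(-1 + 1) - 17)/4 = 2 - (-17*0 - 17)/4 = 2 - (0 - 17)/4 = 2 - 1/4*(-17) = 2 + 17/4 = 25/4 ≈ 6.2500)
d + (19 + (3 - 4)/(-8 - 3))**2*(-442) = 25/4 + (19 + (3 - 4)/(-8 - 3))**2*(-442) = 25/4 + (19 - 1/(-11))**2*(-442) = 25/4 + (19 - 1*(-1/11))**2*(-442) = 25/4 + (19 + 1/11)**2*(-442) = 25/4 + (210/11)**2*(-442) = 25/4 + (44100/121)*(-442) = 25/4 - 19492200/121 = -77965775/484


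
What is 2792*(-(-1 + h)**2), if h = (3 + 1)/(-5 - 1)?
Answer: -69800/9 ≈ -7755.6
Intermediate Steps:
h = -2/3 (h = 4/(-6) = 4*(-1/6) = -2/3 ≈ -0.66667)
2792*(-(-1 + h)**2) = 2792*(-(-1 - 2/3)**2) = 2792*(-(-5/3)**2) = 2792*(-1*25/9) = 2792*(-25/9) = -69800/9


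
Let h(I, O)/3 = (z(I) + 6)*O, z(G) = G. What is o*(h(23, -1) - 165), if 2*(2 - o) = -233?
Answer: -29862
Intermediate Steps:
o = 237/2 (o = 2 - ½*(-233) = 2 + 233/2 = 237/2 ≈ 118.50)
h(I, O) = 3*O*(6 + I) (h(I, O) = 3*((I + 6)*O) = 3*((6 + I)*O) = 3*(O*(6 + I)) = 3*O*(6 + I))
o*(h(23, -1) - 165) = 237*(3*(-1)*(6 + 23) - 165)/2 = 237*(3*(-1)*29 - 165)/2 = 237*(-87 - 165)/2 = (237/2)*(-252) = -29862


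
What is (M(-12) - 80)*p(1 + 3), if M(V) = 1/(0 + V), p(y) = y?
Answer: -961/3 ≈ -320.33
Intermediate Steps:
M(V) = 1/V
(M(-12) - 80)*p(1 + 3) = (1/(-12) - 80)*(1 + 3) = (-1/12 - 80)*4 = -961/12*4 = -961/3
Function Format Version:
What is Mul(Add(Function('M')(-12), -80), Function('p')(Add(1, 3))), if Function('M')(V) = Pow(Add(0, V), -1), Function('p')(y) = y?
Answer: Rational(-961, 3) ≈ -320.33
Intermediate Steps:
Function('M')(V) = Pow(V, -1)
Mul(Add(Function('M')(-12), -80), Function('p')(Add(1, 3))) = Mul(Add(Pow(-12, -1), -80), Add(1, 3)) = Mul(Add(Rational(-1, 12), -80), 4) = Mul(Rational(-961, 12), 4) = Rational(-961, 3)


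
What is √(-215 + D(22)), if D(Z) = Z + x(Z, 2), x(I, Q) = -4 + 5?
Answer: 8*I*√3 ≈ 13.856*I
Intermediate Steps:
x(I, Q) = 1
D(Z) = 1 + Z (D(Z) = Z + 1 = 1 + Z)
√(-215 + D(22)) = √(-215 + (1 + 22)) = √(-215 + 23) = √(-192) = 8*I*√3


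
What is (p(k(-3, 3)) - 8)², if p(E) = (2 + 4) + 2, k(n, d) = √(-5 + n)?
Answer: 0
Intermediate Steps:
p(E) = 8 (p(E) = 6 + 2 = 8)
(p(k(-3, 3)) - 8)² = (8 - 8)² = 0² = 0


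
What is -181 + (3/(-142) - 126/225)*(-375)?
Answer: 5243/142 ≈ 36.923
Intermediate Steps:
-181 + (3/(-142) - 126/225)*(-375) = -181 + (3*(-1/142) - 126*1/225)*(-375) = -181 + (-3/142 - 14/25)*(-375) = -181 - 2063/3550*(-375) = -181 + 30945/142 = 5243/142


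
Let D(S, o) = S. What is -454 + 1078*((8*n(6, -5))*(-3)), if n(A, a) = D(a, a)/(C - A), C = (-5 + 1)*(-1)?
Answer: -65134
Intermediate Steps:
C = 4 (C = -4*(-1) = 4)
n(A, a) = a/(4 - A)
-454 + 1078*((8*n(6, -5))*(-3)) = -454 + 1078*((8*(-1*(-5)/(-4 + 6)))*(-3)) = -454 + 1078*((8*(-1*(-5)/2))*(-3)) = -454 + 1078*((8*(-1*(-5)*½))*(-3)) = -454 + 1078*((8*(5/2))*(-3)) = -454 + 1078*(20*(-3)) = -454 + 1078*(-60) = -454 - 64680 = -65134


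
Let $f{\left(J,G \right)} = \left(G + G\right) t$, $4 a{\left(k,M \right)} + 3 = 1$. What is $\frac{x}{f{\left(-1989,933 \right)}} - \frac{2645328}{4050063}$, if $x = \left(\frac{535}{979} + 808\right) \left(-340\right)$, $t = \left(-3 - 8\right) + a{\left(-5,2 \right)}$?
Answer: $\frac{114936745419748}{9453909508527} \approx 12.158$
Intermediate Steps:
$a{\left(k,M \right)} = - \frac{1}{2}$ ($a{\left(k,M \right)} = - \frac{3}{4} + \frac{1}{4} \cdot 1 = - \frac{3}{4} + \frac{1}{4} = - \frac{1}{2}$)
$t = - \frac{23}{2}$ ($t = \left(-3 - 8\right) - \frac{1}{2} = -11 - \frac{1}{2} = - \frac{23}{2} \approx -11.5$)
$f{\left(J,G \right)} = - 23 G$ ($f{\left(J,G \right)} = \left(G + G\right) \left(- \frac{23}{2}\right) = 2 G \left(- \frac{23}{2}\right) = - 23 G$)
$x = - \frac{269132780}{979}$ ($x = \left(535 \cdot \frac{1}{979} + 808\right) \left(-340\right) = \left(\frac{535}{979} + 808\right) \left(-340\right) = \frac{791567}{979} \left(-340\right) = - \frac{269132780}{979} \approx -2.7491 \cdot 10^{5}$)
$\frac{x}{f{\left(-1989,933 \right)}} - \frac{2645328}{4050063} = - \frac{269132780}{979 \left(\left(-23\right) 933\right)} - \frac{2645328}{4050063} = - \frac{269132780}{979 \left(-21459\right)} - \frac{881776}{1350021} = \left(- \frac{269132780}{979}\right) \left(- \frac{1}{21459}\right) - \frac{881776}{1350021} = \frac{269132780}{21008361} - \frac{881776}{1350021} = \frac{114936745419748}{9453909508527}$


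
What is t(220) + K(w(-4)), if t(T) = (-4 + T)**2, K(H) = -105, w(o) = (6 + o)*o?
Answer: 46551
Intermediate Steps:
w(o) = o*(6 + o)
t(220) + K(w(-4)) = (-4 + 220)**2 - 105 = 216**2 - 105 = 46656 - 105 = 46551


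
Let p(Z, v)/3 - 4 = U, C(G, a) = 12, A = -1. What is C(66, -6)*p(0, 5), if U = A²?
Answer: 180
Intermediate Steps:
U = 1 (U = (-1)² = 1)
p(Z, v) = 15 (p(Z, v) = 12 + 3*1 = 12 + 3 = 15)
C(66, -6)*p(0, 5) = 12*15 = 180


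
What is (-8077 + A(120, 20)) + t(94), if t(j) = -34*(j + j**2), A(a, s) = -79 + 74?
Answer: -311702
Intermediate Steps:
A(a, s) = -5
t(j) = -34*j - 34*j**2
(-8077 + A(120, 20)) + t(94) = (-8077 - 5) - 34*94*(1 + 94) = -8082 - 34*94*95 = -8082 - 303620 = -311702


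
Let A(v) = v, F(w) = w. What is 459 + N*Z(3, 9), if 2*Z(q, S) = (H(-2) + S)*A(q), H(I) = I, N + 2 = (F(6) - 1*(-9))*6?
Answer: 1383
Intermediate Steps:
N = 88 (N = -2 + (6 - 1*(-9))*6 = -2 + (6 + 9)*6 = -2 + 15*6 = -2 + 90 = 88)
Z(q, S) = q*(-2 + S)/2 (Z(q, S) = ((-2 + S)*q)/2 = (q*(-2 + S))/2 = q*(-2 + S)/2)
459 + N*Z(3, 9) = 459 + 88*((1/2)*3*(-2 + 9)) = 459 + 88*((1/2)*3*7) = 459 + 88*(21/2) = 459 + 924 = 1383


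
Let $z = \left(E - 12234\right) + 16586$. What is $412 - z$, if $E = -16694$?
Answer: $12754$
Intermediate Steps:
$z = -12342$ ($z = \left(-16694 - 12234\right) + 16586 = -28928 + 16586 = -12342$)
$412 - z = 412 - -12342 = 412 + 12342 = 12754$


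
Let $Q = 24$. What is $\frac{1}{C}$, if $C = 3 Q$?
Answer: $\frac{1}{72} \approx 0.013889$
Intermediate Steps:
$C = 72$ ($C = 3 \cdot 24 = 72$)
$\frac{1}{C} = \frac{1}{72}$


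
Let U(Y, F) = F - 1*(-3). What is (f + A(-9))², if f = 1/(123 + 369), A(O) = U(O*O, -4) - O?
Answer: 15499969/242064 ≈ 64.032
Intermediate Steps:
U(Y, F) = 3 + F (U(Y, F) = F + 3 = 3 + F)
A(O) = -1 - O (A(O) = (3 - 4) - O = -1 - O)
f = 1/492 ≈ 0.0020325
(f + A(-9))² = (1/492 + (-1 - 1*(-9)))² = (1/492 + (-1 + 9))² = (1/492 + 8)² = (3937/492)² = 15499969/242064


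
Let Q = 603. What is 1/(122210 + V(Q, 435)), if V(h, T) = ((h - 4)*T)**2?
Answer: 1/67894241435 ≈ 1.4729e-11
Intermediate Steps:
V(h, T) = T**2*(-4 + h)**2 (V(h, T) = ((-4 + h)*T)**2 = (T*(-4 + h))**2 = T**2*(-4 + h)**2)
1/(122210 + V(Q, 435)) = 1/(122210 + 435**2*(-4 + 603)**2) = 1/(122210 + 189225*599**2) = 1/(122210 + 189225*358801) = 1/(122210 + 67894119225) = 1/67894241435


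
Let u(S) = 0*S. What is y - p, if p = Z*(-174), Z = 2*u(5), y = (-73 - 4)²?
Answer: 5929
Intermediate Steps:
u(S) = 0
y = 5929 (y = (-77)² = 5929)
Z = 0 (Z = 2*0 = 0)
p = 0 (p = 0*(-174) = 0)
y - p = 5929 - 1*0 = 5929 + 0 = 5929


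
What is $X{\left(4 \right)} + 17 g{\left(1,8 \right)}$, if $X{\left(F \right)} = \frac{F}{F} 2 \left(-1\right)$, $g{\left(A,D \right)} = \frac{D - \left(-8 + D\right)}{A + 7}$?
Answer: $15$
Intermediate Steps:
$g{\left(A,D \right)} = \frac{8}{7 + A}$
$X{\left(F \right)} = -2$ ($X{\left(F \right)} = 1 \cdot 2 \left(-1\right) = 2 \left(-1\right) = -2$)
$X{\left(4 \right)} + 17 g{\left(1,8 \right)} = -2 + 17 \frac{8}{7 + 1} = -2 + 17 \cdot \frac{8}{8} = -2 + 17 \cdot 8 \cdot \frac{1}{8} = -2 + 17 \cdot 1 = -2 + 17 = 15$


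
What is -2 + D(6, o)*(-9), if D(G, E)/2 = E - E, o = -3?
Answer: -2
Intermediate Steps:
D(G, E) = 0 (D(G, E) = 2*(E - E) = 2*0 = 0)
-2 + D(6, o)*(-9) = -2 + 0*(-9) = -2 + 0 = -2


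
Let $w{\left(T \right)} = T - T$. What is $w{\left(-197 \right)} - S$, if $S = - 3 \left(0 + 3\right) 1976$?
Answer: $17784$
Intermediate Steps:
$w{\left(T \right)} = 0$
$S = -17784$ ($S = \left(-3\right) 3 \cdot 1976 = \left(-9\right) 1976 = -17784$)
$w{\left(-197 \right)} - S = 0 - -17784 = 0 + 17784 = 17784$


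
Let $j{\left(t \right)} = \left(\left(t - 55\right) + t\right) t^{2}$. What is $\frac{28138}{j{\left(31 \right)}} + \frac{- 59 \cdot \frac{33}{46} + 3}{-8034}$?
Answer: $\frac{3470320325}{828685676} \approx 4.1877$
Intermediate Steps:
$j{\left(t \right)} = t^{2} \left(-55 + 2 t\right)$ ($j{\left(t \right)} = \left(\left(-55 + t\right) + t\right) t^{2} = \left(-55 + 2 t\right) t^{2} = t^{2} \left(-55 + 2 t\right)$)
$\frac{28138}{j{\left(31 \right)}} + \frac{- 59 \cdot \frac{33}{46} + 3}{-8034} = \frac{28138}{31^{2} \left(-55 + 2 \cdot 31\right)} + \frac{- 59 \cdot \frac{33}{46} + 3}{-8034} = \frac{28138}{961 \left(-55 + 62\right)} + \left(- 59 \cdot 33 \cdot \frac{1}{46} + 3\right) \left(- \frac{1}{8034}\right) = \frac{28138}{961 \cdot 7} + \left(\left(-59\right) \frac{33}{46} + 3\right) \left(- \frac{1}{8034}\right) = \frac{28138}{6727} + \left(- \frac{1947}{46} + 3\right) \left(- \frac{1}{8034}\right) = 28138 \cdot \frac{1}{6727} - - \frac{603}{123188} = \frac{28138}{6727} + \frac{603}{123188} = \frac{3470320325}{828685676}$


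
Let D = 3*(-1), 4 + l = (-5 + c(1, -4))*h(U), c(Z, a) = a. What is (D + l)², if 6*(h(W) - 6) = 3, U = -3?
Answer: 17161/4 ≈ 4290.3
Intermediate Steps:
h(W) = 13/2 (h(W) = 6 + (⅙)*3 = 6 + ½ = 13/2)
l = -125/2 (l = -4 + (-5 - 4)*(13/2) = -4 - 9*13/2 = -4 - 117/2 = -125/2 ≈ -62.500)
D = -3
(D + l)² = (-3 - 125/2)² = (-131/2)² = 17161/4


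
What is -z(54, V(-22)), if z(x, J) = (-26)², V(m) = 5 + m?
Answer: -676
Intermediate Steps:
z(x, J) = 676
-z(54, V(-22)) = -1*676 = -676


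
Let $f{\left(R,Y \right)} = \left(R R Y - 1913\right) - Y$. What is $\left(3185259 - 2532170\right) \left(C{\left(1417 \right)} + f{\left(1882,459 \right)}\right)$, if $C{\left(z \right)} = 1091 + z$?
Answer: $1061755034705428$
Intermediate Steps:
$f{\left(R,Y \right)} = -1913 - Y + Y R^{2}$ ($f{\left(R,Y \right)} = \left(R^{2} Y - 1913\right) - Y = \left(Y R^{2} - 1913\right) - Y = \left(-1913 + Y R^{2}\right) - Y = -1913 - Y + Y R^{2}$)
$\left(3185259 - 2532170\right) \left(C{\left(1417 \right)} + f{\left(1882,459 \right)}\right) = \left(3185259 - 2532170\right) \left(\left(1091 + 1417\right) - \left(2372 - 1625743116\right)\right) = 653089 \left(2508 - -1625740744\right) = 653089 \left(2508 + 1625740744\right) = 653089 \cdot 1625743252 = 1061755034705428$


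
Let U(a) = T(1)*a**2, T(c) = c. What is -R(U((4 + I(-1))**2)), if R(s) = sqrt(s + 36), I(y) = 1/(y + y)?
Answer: -sqrt(2977)/4 ≈ -13.640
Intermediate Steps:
I(y) = 1/(2*y)
U(a) = a**2 (U(a) = 1*a**2 = a**2)
R(s) = sqrt(36 + s)
-R(U((4 + I(-1))**2)) = -sqrt(36 + ((4 + (1/2)/(-1))**2)**2) = -sqrt(36 + ((4 + (1/2)*(-1))**2)**2) = -sqrt(36 + ((4 - 1/2)**2)**2) = -sqrt(36 + ((7/2)**2)**2) = -sqrt(36 + (49/4)**2) = -sqrt(36 + 2401/16) = -sqrt(2977/16) = -sqrt(2977)/4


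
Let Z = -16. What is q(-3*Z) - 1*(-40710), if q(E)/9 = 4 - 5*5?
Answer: 40521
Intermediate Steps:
q(E) = -189 (q(E) = 9*(4 - 5*5) = 9*(4 - 25) = 9*(-21) = -189)
q(-3*Z) - 1*(-40710) = -189 - 1*(-40710) = -189 + 40710 = 40521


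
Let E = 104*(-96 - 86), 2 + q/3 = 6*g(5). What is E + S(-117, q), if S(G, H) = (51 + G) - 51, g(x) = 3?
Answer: -19045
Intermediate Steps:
q = 48 (q = -6 + 3*(6*3) = -6 + 3*18 = -6 + 54 = 48)
E = -18928 (E = 104*(-182) = -18928)
S(G, H) = G
E + S(-117, q) = -18928 - 117 = -19045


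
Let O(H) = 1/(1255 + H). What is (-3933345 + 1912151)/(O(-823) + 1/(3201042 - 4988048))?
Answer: -780167333915424/893287 ≈ -8.7337e+8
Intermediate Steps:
(-3933345 + 1912151)/(O(-823) + 1/(3201042 - 4988048)) = (-3933345 + 1912151)/(1/(1255 - 823) + 1/(3201042 - 4988048)) = -2021194/(1/432 + 1/(-1787006)) = -2021194/(1/432 - 1/1787006) = -2021194/893287/385993296 = -2021194*385993296/893287 = -780167333915424/893287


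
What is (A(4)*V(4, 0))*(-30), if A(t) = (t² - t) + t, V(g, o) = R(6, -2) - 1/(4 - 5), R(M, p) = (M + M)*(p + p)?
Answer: 22560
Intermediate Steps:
R(M, p) = 4*M*p (R(M, p) = (2*M)*(2*p) = 4*M*p)
V(g, o) = -47 (V(g, o) = 4*6*(-2) - 1/(4 - 5) = -48 - 1/(-1) = -48 - 1*(-1) = -48 + 1 = -47)
A(t) = t²
(A(4)*V(4, 0))*(-30) = (4²*(-47))*(-30) = (16*(-47))*(-30) = -752*(-30) = 22560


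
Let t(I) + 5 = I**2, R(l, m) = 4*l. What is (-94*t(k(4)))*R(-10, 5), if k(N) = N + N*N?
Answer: 1485200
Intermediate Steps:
k(N) = N + N**2
t(I) = -5 + I**2
(-94*t(k(4)))*R(-10, 5) = (-94*(-5 + (4*(1 + 4))**2))*(4*(-10)) = -94*(-5 + (4*5)**2)*(-40) = -94*(-5 + 20**2)*(-40) = -94*(-5 + 400)*(-40) = -94*395*(-40) = -37130*(-40) = 1485200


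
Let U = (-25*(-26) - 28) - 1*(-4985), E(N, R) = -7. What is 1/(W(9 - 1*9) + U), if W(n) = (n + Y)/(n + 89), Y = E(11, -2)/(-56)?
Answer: 712/3992185 ≈ 0.00017835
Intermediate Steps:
Y = ⅛ (Y = -7/(-56) = -7*(-1/56) = ⅛ ≈ 0.12500)
W(n) = (⅛ + n)/(89 + n) (W(n) = (n + ⅛)/(n + 89) = (⅛ + n)/(89 + n))
U = 5607 (U = (650 - 28) + 4985 = 622 + 4985 = 5607)
1/(W(9 - 1*9) + U) = 1/((⅛ + (9 - 1*9))/(89 + (9 - 1*9)) + 5607) = 1/((⅛ + (9 - 9))/(89 + (9 - 9)) + 5607) = 1/((⅛ + 0)/(89 + 0) + 5607) = 1/((⅛)/89 + 5607) = 1/((1/89)*(⅛) + 5607) = 1/(1/712 + 5607) = 1/(3992185/712) = 712/3992185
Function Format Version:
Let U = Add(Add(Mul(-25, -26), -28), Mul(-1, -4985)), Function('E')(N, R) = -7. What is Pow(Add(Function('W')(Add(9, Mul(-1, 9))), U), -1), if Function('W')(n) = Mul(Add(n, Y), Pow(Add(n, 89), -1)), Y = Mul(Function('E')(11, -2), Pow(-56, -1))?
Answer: Rational(712, 3992185) ≈ 0.00017835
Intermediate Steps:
Y = Rational(1, 8) (Y = Mul(-7, Pow(-56, -1)) = Mul(-7, Rational(-1, 56)) = Rational(1, 8) ≈ 0.12500)
Function('W')(n) = Mul(Pow(Add(89, n), -1), Add(Rational(1, 8), n)) (Function('W')(n) = Mul(Add(n, Rational(1, 8)), Pow(Add(n, 89), -1)) = Mul(Add(Rational(1, 8), n), Pow(Add(89, n), -1)) = Mul(Pow(Add(89, n), -1), Add(Rational(1, 8), n)))
U = 5607 (U = Add(Add(650, -28), 4985) = Add(622, 4985) = 5607)
Pow(Add(Function('W')(Add(9, Mul(-1, 9))), U), -1) = Pow(Add(Mul(Pow(Add(89, Add(9, Mul(-1, 9))), -1), Add(Rational(1, 8), Add(9, Mul(-1, 9)))), 5607), -1) = Pow(Add(Mul(Pow(Add(89, Add(9, -9)), -1), Add(Rational(1, 8), Add(9, -9))), 5607), -1) = Pow(Add(Mul(Pow(Add(89, 0), -1), Add(Rational(1, 8), 0)), 5607), -1) = Pow(Add(Mul(Pow(89, -1), Rational(1, 8)), 5607), -1) = Pow(Add(Mul(Rational(1, 89), Rational(1, 8)), 5607), -1) = Pow(Add(Rational(1, 712), 5607), -1) = Pow(Rational(3992185, 712), -1) = Rational(712, 3992185)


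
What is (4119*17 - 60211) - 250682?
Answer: -240870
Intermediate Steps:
(4119*17 - 60211) - 250682 = (70023 - 60211) - 250682 = 9812 - 250682 = -240870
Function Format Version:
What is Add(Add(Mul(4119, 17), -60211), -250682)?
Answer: -240870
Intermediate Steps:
Add(Add(Mul(4119, 17), -60211), -250682) = Add(Add(70023, -60211), -250682) = Add(9812, -250682) = -240870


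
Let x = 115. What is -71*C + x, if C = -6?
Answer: 541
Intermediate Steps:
-71*C + x = -71*(-6) + 115 = 426 + 115 = 541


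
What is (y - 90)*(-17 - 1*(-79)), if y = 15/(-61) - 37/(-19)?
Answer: -6344956/1159 ≈ -5474.5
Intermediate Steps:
y = 1972/1159 (y = 15*(-1/61) - 37*(-1/19) = -15/61 + 37/19 = 1972/1159 ≈ 1.7015)
(y - 90)*(-17 - 1*(-79)) = (1972/1159 - 90)*(-17 - 1*(-79)) = -102338*(-17 + 79)/1159 = -102338/1159*62 = -6344956/1159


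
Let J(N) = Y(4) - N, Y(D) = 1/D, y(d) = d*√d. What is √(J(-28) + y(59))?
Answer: √(113 + 236*√59)/2 ≈ 21.942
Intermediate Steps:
y(d) = d^(3/2)
J(N) = ¼ - N (J(N) = 1/4 - N = ¼ - N)
√(J(-28) + y(59)) = √((¼ - 1*(-28)) + 59^(3/2)) = √((¼ + 28) + 59*√59) = √(113/4 + 59*√59)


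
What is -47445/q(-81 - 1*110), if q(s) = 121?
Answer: -47445/121 ≈ -392.11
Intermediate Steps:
-47445/q(-81 - 1*110) = -47445/121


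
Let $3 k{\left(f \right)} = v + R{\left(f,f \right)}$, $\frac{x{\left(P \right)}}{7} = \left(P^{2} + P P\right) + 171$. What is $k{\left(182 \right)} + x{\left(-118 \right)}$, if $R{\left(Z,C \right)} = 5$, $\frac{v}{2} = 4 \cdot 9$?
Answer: $\frac{588476}{3} \approx 1.9616 \cdot 10^{5}$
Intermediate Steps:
$v = 72$ ($v = 2 \cdot 4 \cdot 9 = 2 \cdot 36 = 72$)
$x{\left(P \right)} = 1197 + 14 P^{2}$ ($x{\left(P \right)} = 7 \left(\left(P^{2} + P P\right) + 171\right) = 7 \left(\left(P^{2} + P^{2}\right) + 171\right) = 7 \left(2 P^{2} + 171\right) = 7 \left(171 + 2 P^{2}\right) = 1197 + 14 P^{2}$)
$k{\left(f \right)} = \frac{77}{3}$ ($k{\left(f \right)} = \frac{72 + 5}{3} = \frac{1}{3} \cdot 77 = \frac{77}{3}$)
$k{\left(182 \right)} + x{\left(-118 \right)} = \frac{77}{3} + \left(1197 + 14 \left(-118\right)^{2}\right) = \frac{77}{3} + \left(1197 + 14 \cdot 13924\right) = \frac{77}{3} + \left(1197 + 194936\right) = \frac{77}{3} + 196133 = \frac{588476}{3}$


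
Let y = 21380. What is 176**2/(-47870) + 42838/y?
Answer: 69419409/51173030 ≈ 1.3566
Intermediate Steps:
176**2/(-47870) + 42838/y = 176**2/(-47870) + 42838/21380 = 30976*(-1/47870) + 42838*(1/21380) = -15488/23935 + 21419/10690 = 69419409/51173030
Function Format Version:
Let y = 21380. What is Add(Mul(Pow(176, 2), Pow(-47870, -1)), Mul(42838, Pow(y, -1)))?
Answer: Rational(69419409, 51173030) ≈ 1.3566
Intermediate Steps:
Add(Mul(Pow(176, 2), Pow(-47870, -1)), Mul(42838, Pow(y, -1))) = Add(Mul(Pow(176, 2), Pow(-47870, -1)), Mul(42838, Pow(21380, -1))) = Add(Mul(30976, Rational(-1, 47870)), Mul(42838, Rational(1, 21380))) = Add(Rational(-15488, 23935), Rational(21419, 10690)) = Rational(69419409, 51173030)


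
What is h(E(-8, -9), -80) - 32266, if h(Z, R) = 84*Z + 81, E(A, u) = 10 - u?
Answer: -30589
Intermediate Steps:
h(Z, R) = 81 + 84*Z
h(E(-8, -9), -80) - 32266 = (81 + 84*(10 - 1*(-9))) - 32266 = (81 + 84*(10 + 9)) - 32266 = (81 + 84*19) - 32266 = (81 + 1596) - 32266 = 1677 - 32266 = -30589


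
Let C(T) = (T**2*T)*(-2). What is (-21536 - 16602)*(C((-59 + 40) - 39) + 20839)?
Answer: -15677120694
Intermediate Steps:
C(T) = -2*T**3 (C(T) = T**3*(-2) = -2*T**3)
(-21536 - 16602)*(C((-59 + 40) - 39) + 20839) = (-21536 - 16602)*(-2*((-59 + 40) - 39)**3 + 20839) = -38138*(-2*(-19 - 39)**3 + 20839) = -38138*(-2*(-58)**3 + 20839) = -38138*(-2*(-195112) + 20839) = -38138*(390224 + 20839) = -38138*411063 = -15677120694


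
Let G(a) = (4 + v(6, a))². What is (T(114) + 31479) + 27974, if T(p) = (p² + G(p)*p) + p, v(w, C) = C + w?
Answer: 1825427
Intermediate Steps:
G(a) = (10 + a)² (G(a) = (4 + (a + 6))² = (4 + (6 + a))² = (10 + a)²)
T(p) = p + p² + p*(10 + p)² (T(p) = (p² + (10 + p)²*p) + p = (p² + p*(10 + p)²) + p = p + p² + p*(10 + p)²)
(T(114) + 31479) + 27974 = (114*(1 + 114 + (10 + 114)²) + 31479) + 27974 = (114*(1 + 114 + 124²) + 31479) + 27974 = (114*(1 + 114 + 15376) + 31479) + 27974 = (114*15491 + 31479) + 27974 = (1765974 + 31479) + 27974 = 1797453 + 27974 = 1825427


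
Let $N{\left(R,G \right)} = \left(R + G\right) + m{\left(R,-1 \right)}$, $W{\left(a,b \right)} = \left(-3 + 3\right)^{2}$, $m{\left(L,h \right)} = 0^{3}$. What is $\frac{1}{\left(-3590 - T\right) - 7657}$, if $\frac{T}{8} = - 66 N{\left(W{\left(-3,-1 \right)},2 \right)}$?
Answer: $- \frac{1}{10191} \approx -9.8126 \cdot 10^{-5}$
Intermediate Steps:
$m{\left(L,h \right)} = 0$
$W{\left(a,b \right)} = 0$ ($W{\left(a,b \right)} = 0^{2} = 0$)
$N{\left(R,G \right)} = G + R$ ($N{\left(R,G \right)} = \left(R + G\right) + 0 = \left(G + R\right) + 0 = G + R$)
$T = -1056$ ($T = 8 \left(- 66 \left(2 + 0\right)\right) = 8 \left(\left(-66\right) 2\right) = 8 \left(-132\right) = -1056$)
$\frac{1}{\left(-3590 - T\right) - 7657} = \frac{1}{\left(-3590 - -1056\right) - 7657} = \frac{1}{\left(-3590 + 1056\right) - 7657} = \frac{1}{-2534 - 7657} = \frac{1}{-10191} = - \frac{1}{10191}$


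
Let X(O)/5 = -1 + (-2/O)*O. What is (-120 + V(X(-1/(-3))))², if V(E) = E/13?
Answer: 2480625/169 ≈ 14678.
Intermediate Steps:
X(O) = -15 (X(O) = 5*(-1 + (-2/O)*O) = 5*(-1 - 2) = 5*(-3) = -15)
V(E) = E/13 (V(E) = E*(1/13) = E/13)
(-120 + V(X(-1/(-3))))² = (-120 + (1/13)*(-15))² = (-120 - 15/13)² = (-1575/13)² = 2480625/169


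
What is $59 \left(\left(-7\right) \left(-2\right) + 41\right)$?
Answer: $3245$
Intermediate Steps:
$59 \left(\left(-7\right) \left(-2\right) + 41\right) = 59 \left(14 + 41\right) = 59 \cdot 55 = 3245$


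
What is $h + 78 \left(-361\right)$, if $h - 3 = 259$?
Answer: $-27896$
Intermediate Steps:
$h = 262$ ($h = 3 + 259 = 262$)
$h + 78 \left(-361\right) = 262 + 78 \left(-361\right) = 262 - 28158 = -27896$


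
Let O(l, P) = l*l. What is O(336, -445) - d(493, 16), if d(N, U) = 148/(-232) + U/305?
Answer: 1997140597/17690 ≈ 1.1290e+5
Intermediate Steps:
O(l, P) = l**2
d(N, U) = -37/58 + U/305 (d(N, U) = 148*(-1/232) + U*(1/305) = -37/58 + U/305)
O(336, -445) - d(493, 16) = 336**2 - (-37/58 + (1/305)*16) = 112896 - (-37/58 + 16/305) = 112896 - 1*(-10357/17690) = 112896 + 10357/17690 = 1997140597/17690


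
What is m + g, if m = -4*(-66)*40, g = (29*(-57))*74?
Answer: -111762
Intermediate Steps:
g = -122322 (g = -1653*74 = -122322)
m = 10560 (m = 264*40 = 10560)
m + g = 10560 - 122322 = -111762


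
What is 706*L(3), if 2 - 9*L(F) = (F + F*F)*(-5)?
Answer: 43772/9 ≈ 4863.6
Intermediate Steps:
L(F) = 2/9 + 5*F/9 + 5*F²/9 (L(F) = 2/9 - (F + F*F)*(-5)/9 = 2/9 - (F + F²)*(-5)/9 = 2/9 - (-5*F - 5*F²)/9 = 2/9 + (5*F/9 + 5*F²/9) = 2/9 + 5*F/9 + 5*F²/9)
706*L(3) = 706*(2/9 + (5/9)*3 + (5/9)*3²) = 706*(2/9 + 5/3 + (5/9)*9) = 706*(2/9 + 5/3 + 5) = 706*(62/9) = 43772/9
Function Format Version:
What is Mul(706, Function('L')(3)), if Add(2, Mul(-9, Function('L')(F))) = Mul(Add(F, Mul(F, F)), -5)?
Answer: Rational(43772, 9) ≈ 4863.6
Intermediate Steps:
Function('L')(F) = Add(Rational(2, 9), Mul(Rational(5, 9), F), Mul(Rational(5, 9), Pow(F, 2))) (Function('L')(F) = Add(Rational(2, 9), Mul(Rational(-1, 9), Mul(Add(F, Mul(F, F)), -5))) = Add(Rational(2, 9), Mul(Rational(-1, 9), Mul(Add(F, Pow(F, 2)), -5))) = Add(Rational(2, 9), Mul(Rational(-1, 9), Add(Mul(-5, F), Mul(-5, Pow(F, 2))))) = Add(Rational(2, 9), Add(Mul(Rational(5, 9), F), Mul(Rational(5, 9), Pow(F, 2)))) = Add(Rational(2, 9), Mul(Rational(5, 9), F), Mul(Rational(5, 9), Pow(F, 2))))
Mul(706, Function('L')(3)) = Mul(706, Add(Rational(2, 9), Mul(Rational(5, 9), 3), Mul(Rational(5, 9), Pow(3, 2)))) = Mul(706, Add(Rational(2, 9), Rational(5, 3), Mul(Rational(5, 9), 9))) = Mul(706, Add(Rational(2, 9), Rational(5, 3), 5)) = Mul(706, Rational(62, 9)) = Rational(43772, 9)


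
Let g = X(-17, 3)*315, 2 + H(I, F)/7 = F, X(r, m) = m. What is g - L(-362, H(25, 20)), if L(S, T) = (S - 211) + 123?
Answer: 1395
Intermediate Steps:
H(I, F) = -14 + 7*F
L(S, T) = -88 + S (L(S, T) = (-211 + S) + 123 = -88 + S)
g = 945 (g = 3*315 = 945)
g - L(-362, H(25, 20)) = 945 - (-88 - 362) = 945 - 1*(-450) = 945 + 450 = 1395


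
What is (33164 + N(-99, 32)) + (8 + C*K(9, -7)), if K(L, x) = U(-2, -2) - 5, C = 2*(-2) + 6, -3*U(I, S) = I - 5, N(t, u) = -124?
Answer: 99128/3 ≈ 33043.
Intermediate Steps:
U(I, S) = 5/3 - I/3 (U(I, S) = -(I - 5)/3 = -(-5 + I)/3 = 5/3 - I/3)
C = 2 (C = -4 + 6 = 2)
K(L, x) = -8/3 (K(L, x) = (5/3 - ⅓*(-2)) - 5 = (5/3 + ⅔) - 5 = 7/3 - 5 = -8/3)
(33164 + N(-99, 32)) + (8 + C*K(9, -7)) = (33164 - 124) + (8 + 2*(-8/3)) = 33040 + (8 - 16/3) = 33040 + 8/3 = 99128/3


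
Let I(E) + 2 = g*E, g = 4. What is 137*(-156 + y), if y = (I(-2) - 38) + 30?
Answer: -23838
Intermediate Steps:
I(E) = -2 + 4*E
y = -18 (y = ((-2 + 4*(-2)) - 38) + 30 = ((-2 - 8) - 38) + 30 = (-10 - 38) + 30 = -48 + 30 = -18)
137*(-156 + y) = 137*(-156 - 18) = 137*(-174) = -23838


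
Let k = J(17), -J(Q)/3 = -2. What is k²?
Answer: 36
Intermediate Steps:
J(Q) = 6 (J(Q) = -3*(-2) = 6)
k = 6
k² = 6² = 36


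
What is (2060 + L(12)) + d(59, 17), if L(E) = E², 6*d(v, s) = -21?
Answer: 4401/2 ≈ 2200.5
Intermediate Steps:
d(v, s) = -7/2 (d(v, s) = (⅙)*(-21) = -7/2)
(2060 + L(12)) + d(59, 17) = (2060 + 12²) - 7/2 = (2060 + 144) - 7/2 = 2204 - 7/2 = 4401/2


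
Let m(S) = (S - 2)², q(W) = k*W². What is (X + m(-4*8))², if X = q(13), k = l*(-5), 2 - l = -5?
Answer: 22648081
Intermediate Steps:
l = 7 (l = 2 - 1*(-5) = 2 + 5 = 7)
k = -35 (k = 7*(-5) = -35)
q(W) = -35*W²
X = -5915 (X = -35*13² = -35*169 = -5915)
m(S) = (-2 + S)²
(X + m(-4*8))² = (-5915 + (-2 - 4*8)²)² = (-5915 + (-2 - 32)²)² = (-5915 + (-34)²)² = (-5915 + 1156)² = (-4759)² = 22648081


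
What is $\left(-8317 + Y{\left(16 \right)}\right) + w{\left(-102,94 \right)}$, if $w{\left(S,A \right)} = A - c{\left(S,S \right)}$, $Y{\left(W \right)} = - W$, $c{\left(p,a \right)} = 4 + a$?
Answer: $-8141$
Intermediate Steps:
$w{\left(S,A \right)} = -4 + A - S$ ($w{\left(S,A \right)} = A - \left(4 + S\right) = -4 + A - S$)
$\left(-8317 + Y{\left(16 \right)}\right) + w{\left(-102,94 \right)} = \left(-8317 - 16\right) - -192 = \left(-8317 - 16\right) + \left(-4 + 94 + 102\right) = -8333 + 192 = -8141$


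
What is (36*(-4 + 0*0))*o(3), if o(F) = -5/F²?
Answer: 80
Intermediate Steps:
o(F) = -5/F²
(36*(-4 + 0*0))*o(3) = (36*(-4 + 0*0))*(-5/3²) = (36*(-4 + 0))*(-5*⅑) = (36*(-4))*(-5/9) = -144*(-5/9) = 80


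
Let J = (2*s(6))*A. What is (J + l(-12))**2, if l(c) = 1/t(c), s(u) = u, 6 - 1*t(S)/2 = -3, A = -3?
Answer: 418609/324 ≈ 1292.0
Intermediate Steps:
t(S) = 18 (t(S) = 12 - 2*(-3) = 12 + 6 = 18)
l(c) = 1/18
J = -36 (J = (2*6)*(-3) = 12*(-3) = -36)
(J + l(-12))**2 = (-36 + 1/18)**2 = (-647/18)**2 = 418609/324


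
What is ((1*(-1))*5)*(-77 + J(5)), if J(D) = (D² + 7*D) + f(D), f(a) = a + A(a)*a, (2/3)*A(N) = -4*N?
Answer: 810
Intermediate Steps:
A(N) = -6*N (A(N) = 3*(-4*N)/2 = -6*N)
f(a) = a - 6*a² (f(a) = a + (-6*a)*a = a - 6*a²)
J(D) = D² + 7*D + D*(1 - 6*D) (J(D) = (D² + 7*D) + D*(1 - 6*D) = D² + 7*D + D*(1 - 6*D))
((1*(-1))*5)*(-77 + J(5)) = ((1*(-1))*5)*(-77 + 5*(8 - 5*5)) = (-1*5)*(-77 + 5*(8 - 25)) = -5*(-77 + 5*(-17)) = -5*(-77 - 85) = -5*(-162) = 810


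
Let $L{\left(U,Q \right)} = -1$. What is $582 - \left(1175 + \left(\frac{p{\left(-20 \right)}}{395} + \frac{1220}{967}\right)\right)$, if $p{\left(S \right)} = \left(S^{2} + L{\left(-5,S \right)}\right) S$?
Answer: $- \frac{43854097}{76393} \approx -574.06$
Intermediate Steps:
$p{\left(S \right)} = S \left(-1 + S^{2}\right)$ ($p{\left(S \right)} = \left(S^{2} - 1\right) S = \left(-1 + S^{2}\right) S = S \left(-1 + S^{2}\right)$)
$582 - \left(1175 + \left(\frac{p{\left(-20 \right)}}{395} + \frac{1220}{967}\right)\right) = 582 - \left(1175 + \left(\frac{\left(-20\right)^{3} - -20}{395} + \frac{1220}{967}\right)\right) = 582 - \left(1175 + \left(\left(-8000 + 20\right) \frac{1}{395} + 1220 \cdot \frac{1}{967}\right)\right) = 582 - \left(1175 + \left(\left(-7980\right) \frac{1}{395} + \frac{1220}{967}\right)\right) = 582 - \left(1175 + \left(- \frac{1596}{79} + \frac{1220}{967}\right)\right) = 582 - \left(1175 - \frac{1446952}{76393}\right) = 582 - \frac{88314823}{76393} = - \frac{43854097}{76393}$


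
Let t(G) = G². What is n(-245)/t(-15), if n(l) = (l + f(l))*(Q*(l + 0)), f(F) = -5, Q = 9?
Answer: 2450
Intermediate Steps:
n(l) = 9*l*(-5 + l) (n(l) = (l - 5)*(9*(l + 0)) = (-5 + l)*(9*l) = 9*l*(-5 + l))
n(-245)/t(-15) = (9*(-245)*(-5 - 245))/((-15)²) = (9*(-245)*(-250))/225 = 551250*(1/225) = 2450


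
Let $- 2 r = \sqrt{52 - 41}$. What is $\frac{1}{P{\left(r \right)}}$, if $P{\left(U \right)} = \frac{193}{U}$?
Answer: $- \frac{\sqrt{11}}{386} \approx -0.0085923$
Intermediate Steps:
$r = - \frac{\sqrt{11}}{2}$ ($r = - \frac{\sqrt{52 - 41}}{2} = - \frac{\sqrt{11}}{2} \approx -1.6583$)
$\frac{1}{P{\left(r \right)}} = \frac{1}{193 \frac{1}{\left(- \frac{1}{2}\right) \sqrt{11}}} = \frac{1}{193 \left(- \frac{2 \sqrt{11}}{11}\right)} = \frac{1}{\left(- \frac{386}{11}\right) \sqrt{11}} = - \frac{\sqrt{11}}{386}$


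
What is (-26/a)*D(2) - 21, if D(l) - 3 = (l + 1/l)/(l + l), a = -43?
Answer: -3235/172 ≈ -18.808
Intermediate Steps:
D(l) = 3 + (l + 1/l)/(2*l) (D(l) = 3 + (l + 1/l)/(l + l) = 3 + (l + 1/l)/((2*l)) = 3 + (l + 1/l)*(1/(2*l)) = 3 + (l + 1/l)/(2*l))
(-26/a)*D(2) - 21 = (-26/(-43))*(7/2 + (½)/2²) - 21 = (-26*(-1/43))*(7/2 + (½)*(¼)) - 21 = 26*(7/2 + ⅛)/43 - 21 = (26/43)*(29/8) - 21 = 377/172 - 21 = -3235/172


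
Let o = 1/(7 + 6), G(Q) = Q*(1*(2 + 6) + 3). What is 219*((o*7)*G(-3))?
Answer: -50589/13 ≈ -3891.5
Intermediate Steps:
G(Q) = 11*Q (G(Q) = Q*(1*8 + 3) = Q*(8 + 3) = Q*11 = 11*Q)
o = 1/13 ≈ 0.076923
219*((o*7)*G(-3)) = 219*(((1/13)*7)*(11*(-3))) = 219*((7/13)*(-33)) = 219*(-231/13) = -50589/13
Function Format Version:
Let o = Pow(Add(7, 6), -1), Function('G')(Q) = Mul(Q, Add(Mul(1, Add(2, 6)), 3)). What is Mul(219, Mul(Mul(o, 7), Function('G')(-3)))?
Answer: Rational(-50589, 13) ≈ -3891.5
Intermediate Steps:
Function('G')(Q) = Mul(11, Q) (Function('G')(Q) = Mul(Q, Add(Mul(1, 8), 3)) = Mul(Q, Add(8, 3)) = Mul(Q, 11) = Mul(11, Q))
o = Rational(1, 13) (o = Pow(13, -1) = Rational(1, 13) ≈ 0.076923)
Mul(219, Mul(Mul(o, 7), Function('G')(-3))) = Mul(219, Mul(Mul(Rational(1, 13), 7), Mul(11, -3))) = Mul(219, Mul(Rational(7, 13), -33)) = Mul(219, Rational(-231, 13)) = Rational(-50589, 13)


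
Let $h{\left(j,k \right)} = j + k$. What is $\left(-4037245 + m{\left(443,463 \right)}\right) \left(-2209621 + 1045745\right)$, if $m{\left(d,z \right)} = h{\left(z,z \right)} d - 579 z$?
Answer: $4533418063104$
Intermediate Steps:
$m{\left(d,z \right)} = - 579 z + 2 d z$ ($m{\left(d,z \right)} = \left(z + z\right) d - 579 z = 2 z d - 579 z = 2 d z - 579 z = - 579 z + 2 d z$)
$\left(-4037245 + m{\left(443,463 \right)}\right) \left(-2209621 + 1045745\right) = \left(-4037245 + 463 \left(-579 + 2 \cdot 443\right)\right) \left(-2209621 + 1045745\right) = \left(-4037245 + 463 \left(-579 + 886\right)\right) \left(-1163876\right) = \left(-4037245 + 463 \cdot 307\right) \left(-1163876\right) = \left(-4037245 + 142141\right) \left(-1163876\right) = \left(-3895104\right) \left(-1163876\right) = 4533418063104$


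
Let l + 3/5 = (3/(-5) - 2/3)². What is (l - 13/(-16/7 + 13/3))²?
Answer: 2673613849/93605625 ≈ 28.563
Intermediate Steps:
l = 226/225 (l = -⅗ + (3/(-5) - 2/3)² = -⅗ + (3*(-⅕) - 2*⅓)² = -⅗ + (-⅗ - ⅔)² = -⅗ + (-19/15)² = -⅗ + 361/225 = 226/225 ≈ 1.0044)
(l - 13/(-16/7 + 13/3))² = (226/225 - 13/(-16/7 + 13/3))² = (226/225 - 13/43/21)² = (226/225 - 13*21/43)² = (226/225 - 273/43)² = (-51707/9675)² = 2673613849/93605625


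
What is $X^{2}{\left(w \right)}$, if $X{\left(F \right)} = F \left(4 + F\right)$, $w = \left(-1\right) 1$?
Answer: $9$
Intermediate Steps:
$w = -1$
$X^{2}{\left(w \right)} = \left(- (4 - 1)\right)^{2} = \left(\left(-1\right) 3\right)^{2} = \left(-3\right)^{2} = 9$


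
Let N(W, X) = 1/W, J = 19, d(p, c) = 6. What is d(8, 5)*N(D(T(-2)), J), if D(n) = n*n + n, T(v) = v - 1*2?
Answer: 1/2 ≈ 0.50000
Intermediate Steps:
T(v) = -2 + v (T(v) = v - 2 = -2 + v)
D(n) = n + n**2 (D(n) = n**2 + n = n + n**2)
d(8, 5)*N(D(T(-2)), J) = 6/(((-2 - 2)*(1 + (-2 - 2)))) = 6/((-4*(1 - 4))) = 6/((-4*(-3))) = 6/12 = 6*(1/12) = 1/2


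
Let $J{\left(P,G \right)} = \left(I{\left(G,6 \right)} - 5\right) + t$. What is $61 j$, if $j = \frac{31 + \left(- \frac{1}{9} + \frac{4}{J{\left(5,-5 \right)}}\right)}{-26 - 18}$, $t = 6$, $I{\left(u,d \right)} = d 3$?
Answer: $- \frac{162199}{3762} \approx -43.115$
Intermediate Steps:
$I{\left(u,d \right)} = 3 d$
$J{\left(P,G \right)} = 19$ ($J{\left(P,G \right)} = \left(3 \cdot 6 - 5\right) + 6 = \left(18 - 5\right) + 6 = 13 + 6 = 19$)
$j = - \frac{2659}{3762}$ ($j = \frac{31 + \left(- \frac{1}{9} + \frac{4}{19}\right)}{-26 - 18} = \frac{31 + \left(\left(-1\right) \frac{1}{9} + 4 \cdot \frac{1}{19}\right)}{-44} = \left(31 + \left(- \frac{1}{9} + \frac{4}{19}\right)\right) \left(- \frac{1}{44}\right) = \left(31 + \frac{17}{171}\right) \left(- \frac{1}{44}\right) = \frac{5318}{171} \left(- \frac{1}{44}\right) = - \frac{2659}{3762} \approx -0.70681$)
$61 j = 61 \left(- \frac{2659}{3762}\right) = - \frac{162199}{3762}$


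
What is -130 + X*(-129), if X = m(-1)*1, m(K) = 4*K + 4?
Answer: -130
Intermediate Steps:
m(K) = 4 + 4*K
X = 0 (X = (4 + 4*(-1))*1 = (4 - 4)*1 = 0*1 = 0)
-130 + X*(-129) = -130 + 0*(-129) = -130 + 0 = -130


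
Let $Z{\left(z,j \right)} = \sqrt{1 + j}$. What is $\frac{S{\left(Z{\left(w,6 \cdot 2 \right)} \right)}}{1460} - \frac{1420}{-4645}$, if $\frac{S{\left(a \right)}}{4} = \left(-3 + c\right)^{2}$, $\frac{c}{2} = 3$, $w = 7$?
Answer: $\frac{112021}{339085} \approx 0.33036$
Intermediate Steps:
$c = 6$ ($c = 2 \cdot 3 = 6$)
$S{\left(a \right)} = 36$ ($S{\left(a \right)} = 4 \left(-3 + 6\right)^{2} = 4 \cdot 3^{2} = 4 \cdot 9 = 36$)
$\frac{S{\left(Z{\left(w,6 \cdot 2 \right)} \right)}}{1460} - \frac{1420}{-4645} = \frac{36}{1460} - \frac{1420}{-4645} = 36 \cdot \frac{1}{1460} - - \frac{284}{929} = \frac{9}{365} + \frac{284}{929} = \frac{112021}{339085}$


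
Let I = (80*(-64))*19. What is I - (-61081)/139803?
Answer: -13599974759/139803 ≈ -97280.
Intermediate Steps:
I = -97280 (I = -5120*19 = -97280)
I - (-61081)/139803 = -97280 - (-61081)/139803 = -97280 - 1*(-61081/139803) = -97280 + 61081/139803 = -13599974759/139803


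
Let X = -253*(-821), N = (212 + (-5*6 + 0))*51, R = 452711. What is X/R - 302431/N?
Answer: -19283692625/600294786 ≈ -32.124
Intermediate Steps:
N = 9282 (N = (212 + (-30 + 0))*51 = (212 - 30)*51 = 182*51 = 9282)
X = 207713
X/R - 302431/N = 207713/452711 - 302431/9282 = -19283692625/600294786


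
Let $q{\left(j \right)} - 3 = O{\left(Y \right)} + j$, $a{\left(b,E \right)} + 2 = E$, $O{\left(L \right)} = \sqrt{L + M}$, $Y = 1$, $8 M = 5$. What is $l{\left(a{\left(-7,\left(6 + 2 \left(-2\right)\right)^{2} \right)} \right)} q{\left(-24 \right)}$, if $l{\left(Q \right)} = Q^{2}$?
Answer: $-84 + \sqrt{26} \approx -78.901$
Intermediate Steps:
$M = \frac{5}{8}$ ($M = \frac{1}{8} \cdot 5 = \frac{5}{8} \approx 0.625$)
$O{\left(L \right)} = \sqrt{\frac{5}{8} + L}$ ($O{\left(L \right)} = \sqrt{L + \frac{5}{8}} = \sqrt{\frac{5}{8} + L}$)
$a{\left(b,E \right)} = -2 + E$
$q{\left(j \right)} = 3 + j + \frac{\sqrt{26}}{4}$ ($q{\left(j \right)} = 3 + \left(\frac{\sqrt{10 + 16 \cdot 1}}{4} + j\right) = 3 + \left(\frac{\sqrt{10 + 16}}{4} + j\right) = 3 + \left(\frac{\sqrt{26}}{4} + j\right) = 3 + \left(j + \frac{\sqrt{26}}{4}\right) = 3 + j + \frac{\sqrt{26}}{4}$)
$l{\left(a{\left(-7,\left(6 + 2 \left(-2\right)\right)^{2} \right)} \right)} q{\left(-24 \right)} = \left(-2 + \left(6 + 2 \left(-2\right)\right)^{2}\right)^{2} \left(3 - 24 + \frac{\sqrt{26}}{4}\right) = \left(-2 + \left(6 - 4\right)^{2}\right)^{2} \left(-21 + \frac{\sqrt{26}}{4}\right) = \left(-2 + 2^{2}\right)^{2} \left(-21 + \frac{\sqrt{26}}{4}\right) = \left(-2 + 4\right)^{2} \left(-21 + \frac{\sqrt{26}}{4}\right) = 2^{2} \left(-21 + \frac{\sqrt{26}}{4}\right) = 4 \left(-21 + \frac{\sqrt{26}}{4}\right) = -84 + \sqrt{26}$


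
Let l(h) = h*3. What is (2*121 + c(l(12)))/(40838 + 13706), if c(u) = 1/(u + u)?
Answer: 17425/3927168 ≈ 0.0044370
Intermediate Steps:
l(h) = 3*h
c(u) = 1/(2*u)
(2*121 + c(l(12)))/(40838 + 13706) = (2*121 + 1/(2*((3*12))))/(40838 + 13706) = (242 + (1/2)/36)/54544 = (242 + (1/2)*(1/36))*(1/54544) = (242 + 1/72)*(1/54544) = (17425/72)*(1/54544) = 17425/3927168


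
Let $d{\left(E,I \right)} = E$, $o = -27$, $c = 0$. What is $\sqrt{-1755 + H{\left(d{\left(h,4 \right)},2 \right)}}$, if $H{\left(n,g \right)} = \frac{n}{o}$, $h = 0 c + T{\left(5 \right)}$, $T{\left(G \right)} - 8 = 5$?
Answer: $\frac{i \sqrt{142194}}{9} \approx 41.898 i$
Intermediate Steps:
$T{\left(G \right)} = 13$ ($T{\left(G \right)} = 8 + 5 = 13$)
$h = 13$ ($h = 0 \cdot 0 + 13 = 0 + 13 = 13$)
$H{\left(n,g \right)} = - \frac{n}{27}$ ($H{\left(n,g \right)} = \frac{n}{-27} = n \left(- \frac{1}{27}\right) = - \frac{n}{27}$)
$\sqrt{-1755 + H{\left(d{\left(h,4 \right)},2 \right)}} = \sqrt{-1755 - \frac{13}{27}} = \sqrt{- \frac{47398}{27}} = \frac{i \sqrt{142194}}{9}$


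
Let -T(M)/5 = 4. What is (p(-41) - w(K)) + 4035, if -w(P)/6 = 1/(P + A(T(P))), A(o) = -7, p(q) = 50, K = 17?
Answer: 20428/5 ≈ 4085.6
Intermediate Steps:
T(M) = -20 (T(M) = -5*4 = -20)
w(P) = -6/(-7 + P) (w(P) = -6/(P - 7) = -6/(-7 + P))
(p(-41) - w(K)) + 4035 = (50 - (-6)/(-7 + 17)) + 4035 = (50 - (-6)/10) + 4035 = (50 - 1*(-⅗)) + 4035 = (50 + ⅗) + 4035 = 253/5 + 4035 = 20428/5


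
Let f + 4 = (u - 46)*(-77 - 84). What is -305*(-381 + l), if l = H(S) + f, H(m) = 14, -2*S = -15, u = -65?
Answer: -5337500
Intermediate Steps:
S = 15/2 (S = -1/2*(-15) = 15/2 ≈ 7.5000)
f = 17867 (f = -4 + (-65 - 46)*(-77 - 84) = -4 - 111*(-161) = -4 + 17871 = 17867)
l = 17881 (l = 14 + 17867 = 17881)
-305*(-381 + l) = -305*(-381 + 17881) = -305*17500 = -5337500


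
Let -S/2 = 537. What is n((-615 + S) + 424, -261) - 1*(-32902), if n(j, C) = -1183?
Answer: 31719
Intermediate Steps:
S = -1074 (S = -2*537 = -1074)
n((-615 + S) + 424, -261) - 1*(-32902) = -1183 - 1*(-32902) = -1183 + 32902 = 31719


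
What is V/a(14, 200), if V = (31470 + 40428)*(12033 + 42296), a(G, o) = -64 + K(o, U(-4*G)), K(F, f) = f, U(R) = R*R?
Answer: 651024407/512 ≈ 1.2715e+6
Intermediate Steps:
U(R) = R²
a(G, o) = -64 + 16*G² (a(G, o) = -64 + (-4*G)² = -64 + 16*G²)
V = 3906146442 (V = 71898*54329 = 3906146442)
V/a(14, 200) = 3906146442/(-64 + 16*14²) = 3906146442/(-64 + 16*196) = 3906146442/(-64 + 3136) = 3906146442/3072 = 3906146442*(1/3072) = 651024407/512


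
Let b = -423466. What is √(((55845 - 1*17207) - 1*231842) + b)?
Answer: I*√616670 ≈ 785.28*I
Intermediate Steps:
√(((55845 - 1*17207) - 1*231842) + b) = √(((55845 - 1*17207) - 1*231842) - 423466) = √(((55845 - 17207) - 231842) - 423466) = √((38638 - 231842) - 423466) = √(-193204 - 423466) = √(-616670) = I*√616670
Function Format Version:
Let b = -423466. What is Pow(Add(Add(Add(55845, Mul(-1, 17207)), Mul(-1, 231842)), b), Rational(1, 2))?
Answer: Mul(I, Pow(616670, Rational(1, 2))) ≈ Mul(785.28, I)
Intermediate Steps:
Pow(Add(Add(Add(55845, Mul(-1, 17207)), Mul(-1, 231842)), b), Rational(1, 2)) = Pow(Add(Add(Add(55845, Mul(-1, 17207)), Mul(-1, 231842)), -423466), Rational(1, 2)) = Pow(Add(Add(Add(55845, -17207), -231842), -423466), Rational(1, 2)) = Pow(Add(Add(38638, -231842), -423466), Rational(1, 2)) = Pow(Add(-193204, -423466), Rational(1, 2)) = Pow(-616670, Rational(1, 2)) = Mul(I, Pow(616670, Rational(1, 2)))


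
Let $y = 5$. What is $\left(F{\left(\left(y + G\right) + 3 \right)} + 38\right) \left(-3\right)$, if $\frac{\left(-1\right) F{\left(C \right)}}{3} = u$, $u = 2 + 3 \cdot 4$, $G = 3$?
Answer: $12$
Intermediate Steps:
$u = 14$ ($u = 2 + 12 = 14$)
$F{\left(C \right)} = -42$ ($F{\left(C \right)} = \left(-3\right) 14 = -42$)
$\left(F{\left(\left(y + G\right) + 3 \right)} + 38\right) \left(-3\right) = \left(-42 + 38\right) \left(-3\right) = \left(-4\right) \left(-3\right) = 12$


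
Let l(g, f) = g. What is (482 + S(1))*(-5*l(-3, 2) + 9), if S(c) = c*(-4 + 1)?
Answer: 11496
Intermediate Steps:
S(c) = -3*c (S(c) = c*(-3) = -3*c)
(482 + S(1))*(-5*l(-3, 2) + 9) = (482 - 3*1)*(-5*(-3) + 9) = (482 - 3)*(15 + 9) = 479*24 = 11496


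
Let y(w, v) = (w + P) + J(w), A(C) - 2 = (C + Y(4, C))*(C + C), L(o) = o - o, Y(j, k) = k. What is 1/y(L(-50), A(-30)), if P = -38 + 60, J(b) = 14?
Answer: 1/36 ≈ 0.027778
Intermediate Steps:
L(o) = 0
P = 22
A(C) = 2 + 4*C² (A(C) = 2 + (C + C)*(C + C) = 2 + (2*C)*(2*C) = 2 + 4*C²)
y(w, v) = 36 + w (y(w, v) = (w + 22) + 14 = (22 + w) + 14 = 36 + w)
1/y(L(-50), A(-30)) = 1/(36 + 0) = 1/36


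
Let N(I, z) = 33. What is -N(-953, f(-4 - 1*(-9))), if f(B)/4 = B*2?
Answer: -33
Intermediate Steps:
f(B) = 8*B (f(B) = 4*(B*2) = 4*(2*B) = 8*B)
-N(-953, f(-4 - 1*(-9))) = -1*33 = -33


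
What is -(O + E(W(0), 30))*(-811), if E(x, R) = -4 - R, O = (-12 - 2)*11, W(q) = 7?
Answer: -152468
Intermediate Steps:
O = -154 (O = -14*11 = -154)
-(O + E(W(0), 30))*(-811) = -(-154 + (-4 - 1*30))*(-811) = -(-154 + (-4 - 30))*(-811) = -(-154 - 34)*(-811) = -(-188)*(-811) = -1*152468 = -152468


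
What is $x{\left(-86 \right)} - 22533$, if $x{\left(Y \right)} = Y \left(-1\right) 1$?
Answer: $-22447$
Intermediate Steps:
$x{\left(Y \right)} = - Y$ ($x{\left(Y \right)} = - Y 1 = - Y$)
$x{\left(-86 \right)} - 22533 = \left(-1\right) \left(-86\right) - 22533 = 86 - 22533 = -22447$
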